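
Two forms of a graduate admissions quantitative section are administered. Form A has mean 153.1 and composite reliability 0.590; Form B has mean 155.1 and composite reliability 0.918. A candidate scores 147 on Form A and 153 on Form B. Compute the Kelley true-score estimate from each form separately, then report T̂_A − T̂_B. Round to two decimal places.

T̂_A = 0.590(147) + 0.410(153.1) = 149.5010
T̂_B = 0.918(153) + 0.082(155.1) = 153.1722
T̂_A − T̂_B = -3.6712

-3.67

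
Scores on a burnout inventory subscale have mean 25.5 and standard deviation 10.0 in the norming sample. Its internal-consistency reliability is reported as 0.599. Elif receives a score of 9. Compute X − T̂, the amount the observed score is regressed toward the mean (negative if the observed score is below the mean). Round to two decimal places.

Regress the observed score toward the mean by the unreliability: T̂ = 0.599·9 + 0.401·25.5 = 5.391 + 10.2255 = 15.6165.
X − T̂ = 9 − 15.617 = -6.617 → -6.62

-6.62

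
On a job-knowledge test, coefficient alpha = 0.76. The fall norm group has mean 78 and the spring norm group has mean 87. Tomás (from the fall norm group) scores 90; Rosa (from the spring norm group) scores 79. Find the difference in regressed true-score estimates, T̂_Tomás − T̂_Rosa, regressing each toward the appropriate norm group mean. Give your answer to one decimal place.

T̂_Tomás = 0.76(90) + 0.24(78) = 87.120
T̂_Rosa = 0.76(79) + 0.24(87) = 80.920
Difference = 87.120 − 80.920 = 6.200

6.2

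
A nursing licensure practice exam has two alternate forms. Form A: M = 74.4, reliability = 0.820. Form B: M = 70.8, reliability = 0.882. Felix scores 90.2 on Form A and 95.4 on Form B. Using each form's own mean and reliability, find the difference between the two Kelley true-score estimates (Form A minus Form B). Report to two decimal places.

-5.14

T̂_A = 0.820(90.2) + 0.180(74.4) = 87.3560
T̂_B = 0.882(95.4) + 0.118(70.8) = 92.4972
T̂_A − T̂_B = -5.1412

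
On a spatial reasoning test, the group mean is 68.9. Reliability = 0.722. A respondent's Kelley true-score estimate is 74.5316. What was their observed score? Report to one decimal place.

76.7

T̂ = ρX + (1 − ρ)μ  ⇒  X = (T̂ − (1 − ρ)μ) / ρ
X = (74.5316 − 0.278 × 68.9) / 0.722 = (74.5316 − 19.1542) / 0.722 = 55.3774 / 0.722 = 76.700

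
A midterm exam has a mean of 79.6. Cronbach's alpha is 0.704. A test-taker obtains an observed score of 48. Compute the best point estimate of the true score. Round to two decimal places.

57.35

T̂ = 0.704(48) + 0.296(79.6) = 33.792 + 23.5616 = 57.354 → 57.35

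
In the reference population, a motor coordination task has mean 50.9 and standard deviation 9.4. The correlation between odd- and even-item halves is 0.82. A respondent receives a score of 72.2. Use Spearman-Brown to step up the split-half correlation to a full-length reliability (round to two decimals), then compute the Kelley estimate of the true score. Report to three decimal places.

70.070

Spearman-Brown: ρ = 2r/(1 + r) = 2(0.82)/(1 + 0.82) = 1.640/1.82 = 0.9011 → 0.90
T̂ = 0.90(72.2) + 0.10(50.9) = 64.980 + 5.090 = 70.0700 → 70.070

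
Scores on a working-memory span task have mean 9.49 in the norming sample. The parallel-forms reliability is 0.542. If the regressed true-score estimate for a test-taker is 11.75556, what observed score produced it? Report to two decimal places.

T̂ = ρX + (1 − ρ)μ  ⇒  X = (T̂ − (1 − ρ)μ) / ρ
X = (11.75556 − 0.458 × 9.49) / 0.542 = (11.75556 − 4.34642) / 0.542 = 7.40914 / 0.542 = 13.6700

13.67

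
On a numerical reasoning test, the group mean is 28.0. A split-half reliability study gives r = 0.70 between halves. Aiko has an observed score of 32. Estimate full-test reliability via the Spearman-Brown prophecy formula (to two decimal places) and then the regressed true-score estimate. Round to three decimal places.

31.280

Spearman-Brown: ρ = 2r/(1 + r) = 2(0.70)/(1 + 0.70) = 1.400/1.70 = 0.8235 → 0.82
Weight the observed score by reliability and the mean by (1 − reliability): T̂ = 0.82·32 + 0.18·28.0 = 26.24 + 5.040 = 31.2800.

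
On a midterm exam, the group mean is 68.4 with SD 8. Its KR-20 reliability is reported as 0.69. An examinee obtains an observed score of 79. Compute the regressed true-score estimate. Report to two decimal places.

75.71

T̂ = 0.69(79) + 0.31(68.4) = 54.51 + 21.204 = 75.714 → 75.71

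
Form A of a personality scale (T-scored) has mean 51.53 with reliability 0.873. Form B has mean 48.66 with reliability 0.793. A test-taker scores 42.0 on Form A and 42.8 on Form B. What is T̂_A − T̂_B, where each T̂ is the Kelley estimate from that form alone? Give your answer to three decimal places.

-0.803

T̂_A = 0.873(42.0) + 0.127(51.53) = 43.21031
T̂_B = 0.793(42.8) + 0.207(48.66) = 44.01302
T̂_A − T̂_B = -0.80271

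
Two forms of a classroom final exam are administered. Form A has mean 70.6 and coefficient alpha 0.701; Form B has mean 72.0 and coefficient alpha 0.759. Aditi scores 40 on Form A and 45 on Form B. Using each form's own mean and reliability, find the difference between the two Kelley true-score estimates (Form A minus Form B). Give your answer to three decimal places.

T̂_A = 0.701(40) + 0.299(70.6) = 49.14940
T̂_B = 0.759(45) + 0.241(72.0) = 51.50700
T̂_A − T̂_B = -2.35760

-2.358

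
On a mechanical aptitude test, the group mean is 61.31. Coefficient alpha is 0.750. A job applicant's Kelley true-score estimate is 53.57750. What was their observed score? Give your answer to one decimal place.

51.0

T̂ = ρX + (1 − ρ)μ  ⇒  X = (T̂ − (1 − ρ)μ) / ρ
X = (53.57750 − 0.250 × 61.31) / 0.750 = (53.57750 − 15.32750) / 0.750 = 38.25000 / 0.750 = 51.000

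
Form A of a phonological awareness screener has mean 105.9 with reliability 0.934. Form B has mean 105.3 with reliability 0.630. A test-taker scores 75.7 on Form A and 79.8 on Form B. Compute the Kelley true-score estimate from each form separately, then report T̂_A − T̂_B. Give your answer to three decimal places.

-11.542

T̂_A = 0.934(75.7) + 0.066(105.9) = 77.69320
T̂_B = 0.630(79.8) + 0.370(105.3) = 89.23500
T̂_A − T̂_B = -11.54180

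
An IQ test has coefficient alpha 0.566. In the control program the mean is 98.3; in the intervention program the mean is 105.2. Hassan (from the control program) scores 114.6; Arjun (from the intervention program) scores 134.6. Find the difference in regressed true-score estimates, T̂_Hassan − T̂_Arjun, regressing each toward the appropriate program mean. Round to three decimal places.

T̂_Hassan = 0.566(114.6) + 0.434(98.3) = 107.52580
T̂_Arjun = 0.566(134.6) + 0.434(105.2) = 121.84040
Difference = 107.52580 − 121.84040 = -14.31460

-14.315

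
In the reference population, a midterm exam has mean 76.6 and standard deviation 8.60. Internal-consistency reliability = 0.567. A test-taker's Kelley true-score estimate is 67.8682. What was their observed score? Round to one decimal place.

61.2

T̂ = ρX + (1 − ρ)μ  ⇒  X = (T̂ − (1 − ρ)μ) / ρ
X = (67.8682 − 0.433 × 76.6) / 0.567 = (67.8682 − 33.1678) / 0.567 = 34.7004 / 0.567 = 61.200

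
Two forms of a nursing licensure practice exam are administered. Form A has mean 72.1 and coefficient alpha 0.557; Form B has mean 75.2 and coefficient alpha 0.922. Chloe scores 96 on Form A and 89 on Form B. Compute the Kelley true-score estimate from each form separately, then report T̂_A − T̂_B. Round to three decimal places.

T̂_A = 0.557(96) + 0.443(72.1) = 85.41230
T̂_B = 0.922(89) + 0.078(75.2) = 87.92360
T̂_A − T̂_B = -2.51130

-2.511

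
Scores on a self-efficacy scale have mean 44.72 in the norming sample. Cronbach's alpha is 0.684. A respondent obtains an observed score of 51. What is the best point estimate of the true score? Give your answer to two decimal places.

49.02

T̂ = ρX + (1 − ρ)μ
  = 0.684 × 51 + 0.316 × 44.72
  = 34.884 + 14.13152
  = 49.016
  ≈ 49.02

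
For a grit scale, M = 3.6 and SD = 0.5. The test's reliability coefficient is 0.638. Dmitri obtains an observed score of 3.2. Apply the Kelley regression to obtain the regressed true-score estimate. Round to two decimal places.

T̂ = 0.638(3.2) + 0.362(3.6) = 2.0416 + 1.3032 = 3.345 → 3.34

3.34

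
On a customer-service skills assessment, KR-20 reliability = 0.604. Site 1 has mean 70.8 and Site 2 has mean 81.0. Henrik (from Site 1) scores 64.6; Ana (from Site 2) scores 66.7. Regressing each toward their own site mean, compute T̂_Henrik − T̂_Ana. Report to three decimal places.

T̂_Henrik = 0.604(64.6) + 0.396(70.8) = 67.05520
T̂_Ana = 0.604(66.7) + 0.396(81.0) = 72.36280
Difference = 67.05520 − 72.36280 = -5.30760

-5.308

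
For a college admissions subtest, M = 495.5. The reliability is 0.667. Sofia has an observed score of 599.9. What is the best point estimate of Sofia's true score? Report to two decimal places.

Regress the observed score toward the mean by the unreliability: T̂ = 0.667·599.9 + 0.333·495.5 = 400.1333 + 165.0015 = 565.135.

565.13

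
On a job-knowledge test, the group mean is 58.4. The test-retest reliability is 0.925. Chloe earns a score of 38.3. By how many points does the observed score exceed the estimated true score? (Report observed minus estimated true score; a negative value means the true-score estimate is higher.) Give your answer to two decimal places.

T̂ = 0.925(38.3) + 0.075(58.4) = 35.4275 + 4.3800 = 39.8075 → 39.807
X − T̂ = 38.3 − 39.807 = -1.508 → -1.51

-1.51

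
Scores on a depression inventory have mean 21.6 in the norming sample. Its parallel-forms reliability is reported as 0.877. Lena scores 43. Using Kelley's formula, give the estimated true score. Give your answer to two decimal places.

T̂ = 0.877(43) + 0.123(21.6) = 37.711 + 2.6568 = 40.368 → 40.37

40.37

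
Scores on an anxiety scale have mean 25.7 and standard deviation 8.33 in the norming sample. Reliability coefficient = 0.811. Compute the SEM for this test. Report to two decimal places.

SEM = SD · √(1 − ρ) = 8.33 × √0.189 = 8.33 × 0.4347 = 3.621

3.62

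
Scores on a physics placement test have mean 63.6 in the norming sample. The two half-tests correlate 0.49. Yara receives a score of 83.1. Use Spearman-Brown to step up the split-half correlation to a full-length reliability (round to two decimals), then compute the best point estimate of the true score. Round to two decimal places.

76.47

Spearman-Brown: ρ = 2r/(1 + r) = 2(0.49)/(1 + 0.49) = 0.980/1.49 = 0.6577 → 0.66
Kelley's formula gives T̂ = 0.66·83.1 + 0.34·63.6 = 54.846 + 21.624 = 76.470.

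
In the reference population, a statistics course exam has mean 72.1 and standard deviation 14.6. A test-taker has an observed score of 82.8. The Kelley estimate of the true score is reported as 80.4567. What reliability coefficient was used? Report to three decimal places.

T̂ = ρX + (1 − ρ)μ  ⇒  T̂ − μ = ρ(X − μ)
ρ = (T̂ − μ)/(X − μ) = (80.4567 − 72.1) / (82.8 − 72.1) = 8.3567 / 10.7 = 0.78100

0.781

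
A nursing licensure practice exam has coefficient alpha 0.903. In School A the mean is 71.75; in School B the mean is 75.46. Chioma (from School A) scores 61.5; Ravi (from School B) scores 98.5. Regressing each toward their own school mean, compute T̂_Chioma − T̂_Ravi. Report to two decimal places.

T̂_Chioma = 0.903(61.5) + 0.097(71.75) = 62.4943
T̂_Ravi = 0.903(98.5) + 0.097(75.46) = 96.2651
Difference = 62.4943 − 96.2651 = -33.7709

-33.77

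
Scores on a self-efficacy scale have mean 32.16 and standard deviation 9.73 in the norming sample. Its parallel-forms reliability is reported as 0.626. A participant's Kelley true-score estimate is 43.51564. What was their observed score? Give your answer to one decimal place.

T̂ = ρX + (1 − ρ)μ  ⇒  X = (T̂ − (1 − ρ)μ) / ρ
X = (43.51564 − 0.374 × 32.16) / 0.626 = (43.51564 − 12.02784) / 0.626 = 31.48780 / 0.626 = 50.300

50.3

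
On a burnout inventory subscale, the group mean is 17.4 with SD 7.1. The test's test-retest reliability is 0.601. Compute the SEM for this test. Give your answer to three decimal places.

4.485

SEM = SD · √(1 − ρ) = 7.1 × √0.399 = 7.1 × 0.6317 = 4.4848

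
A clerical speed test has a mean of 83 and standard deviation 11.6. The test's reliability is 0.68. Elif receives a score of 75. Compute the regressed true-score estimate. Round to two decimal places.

77.56

Weight the observed score by reliability and the mean by (1 − reliability): T̂ = 0.68·75 + 0.32·83 = 51.00 + 26.56 = 77.560.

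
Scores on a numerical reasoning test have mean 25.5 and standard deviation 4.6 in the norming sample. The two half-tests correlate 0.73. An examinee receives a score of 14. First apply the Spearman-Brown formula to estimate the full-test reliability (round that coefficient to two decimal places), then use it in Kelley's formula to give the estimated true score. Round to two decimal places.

15.84

Spearman-Brown: ρ = 2r/(1 + r) = 2(0.73)/(1 + 0.73) = 1.460/1.73 = 0.8439 → 0.84
T̂ = ρX + (1 − ρ)μ
  = 0.84 × 14 + 0.16 × 25.5
  = 11.76 + 4.080
  = 15.840
  ≈ 15.84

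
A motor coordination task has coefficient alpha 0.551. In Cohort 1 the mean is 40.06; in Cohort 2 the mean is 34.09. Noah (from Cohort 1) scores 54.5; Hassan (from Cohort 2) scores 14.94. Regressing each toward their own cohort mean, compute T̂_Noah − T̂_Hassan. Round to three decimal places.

24.478

T̂_Noah = 0.551(54.5) + 0.449(40.06) = 48.01644
T̂_Hassan = 0.551(14.94) + 0.449(34.09) = 23.53835
Difference = 48.01644 − 23.53835 = 24.47809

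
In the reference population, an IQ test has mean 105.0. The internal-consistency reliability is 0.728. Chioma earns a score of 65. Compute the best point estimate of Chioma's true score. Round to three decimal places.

75.880

T̂ = ρX + (1 − ρ)μ
  = 0.728 × 65 + 0.272 × 105.0
  = 47.320 + 28.5600
  = 75.8800
  ≈ 75.880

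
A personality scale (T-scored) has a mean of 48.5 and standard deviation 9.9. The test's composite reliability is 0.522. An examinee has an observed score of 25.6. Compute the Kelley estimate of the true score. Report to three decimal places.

36.546

T̂ = ρX + (1 − ρ)μ
  = 0.522 × 25.6 + 0.478 × 48.5
  = 13.3632 + 23.1830
  = 36.5462
  ≈ 36.546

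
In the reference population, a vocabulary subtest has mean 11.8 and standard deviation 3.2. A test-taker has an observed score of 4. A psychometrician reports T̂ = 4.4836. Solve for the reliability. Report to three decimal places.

0.938

T̂ = ρX + (1 − ρ)μ  ⇒  T̂ − μ = ρ(X − μ)
ρ = (T̂ − μ)/(X − μ) = (4.4836 − 11.8) / (4 − 11.8) = -7.3164 / -7.8 = 0.93800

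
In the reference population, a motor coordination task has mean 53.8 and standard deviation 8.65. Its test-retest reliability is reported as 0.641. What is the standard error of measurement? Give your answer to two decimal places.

5.18

SEM = SD · √(1 − ρ) = 8.65 × √0.359 = 8.65 × 0.5992 = 5.183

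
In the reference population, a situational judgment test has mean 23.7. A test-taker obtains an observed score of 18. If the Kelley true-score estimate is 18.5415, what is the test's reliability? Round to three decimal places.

0.905

T̂ = ρX + (1 − ρ)μ  ⇒  T̂ − μ = ρ(X − μ)
ρ = (T̂ − μ)/(X − μ) = (18.5415 − 23.7) / (18 − 23.7) = -5.1585 / -5.7 = 0.90500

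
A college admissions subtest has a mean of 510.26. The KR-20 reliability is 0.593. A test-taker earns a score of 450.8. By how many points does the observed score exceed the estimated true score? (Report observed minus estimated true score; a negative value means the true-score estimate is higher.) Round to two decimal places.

T̂ = ρX + (1 − ρ)μ
  = 0.593 × 450.8 + 0.407 × 510.26
  = 267.3244 + 207.67582
  = 475.0002
  ≈ 475.000
X − T̂ = 450.8 − 475.000 = -24.200 → -24.20

-24.20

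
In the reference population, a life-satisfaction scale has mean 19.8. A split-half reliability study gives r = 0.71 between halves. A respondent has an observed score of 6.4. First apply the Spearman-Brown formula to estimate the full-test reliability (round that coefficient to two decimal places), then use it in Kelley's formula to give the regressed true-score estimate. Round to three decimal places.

Spearman-Brown: ρ = 2r/(1 + r) = 2(0.71)/(1 + 0.71) = 1.420/1.71 = 0.8304 → 0.83
T̂ = ρX + (1 − ρ)μ
  = 0.83 × 6.4 + 0.17 × 19.8
  = 5.312 + 3.366
  = 8.6780
  ≈ 8.678

8.678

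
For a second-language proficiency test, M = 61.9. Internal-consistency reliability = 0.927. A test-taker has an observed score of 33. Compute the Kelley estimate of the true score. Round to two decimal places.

35.11

Kelley's formula gives T̂ = 0.927·33 + 0.073·61.9 = 30.591 + 4.5187 = 35.110.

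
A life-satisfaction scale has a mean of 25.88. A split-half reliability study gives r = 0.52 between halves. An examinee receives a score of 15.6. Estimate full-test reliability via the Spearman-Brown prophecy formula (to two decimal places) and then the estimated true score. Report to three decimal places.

Spearman-Brown: ρ = 2r/(1 + r) = 2(0.52)/(1 + 0.52) = 1.040/1.52 = 0.6842 → 0.68
T̂ = 0.68(15.6) + 0.32(25.88) = 10.608 + 8.2816 = 18.8896 → 18.890

18.890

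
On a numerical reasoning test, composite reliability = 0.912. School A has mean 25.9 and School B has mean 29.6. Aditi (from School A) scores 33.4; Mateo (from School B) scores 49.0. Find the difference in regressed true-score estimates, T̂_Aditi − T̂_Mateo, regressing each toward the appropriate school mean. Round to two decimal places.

-14.55

T̂_Aditi = 0.912(33.4) + 0.088(25.9) = 32.7400
T̂_Mateo = 0.912(49.0) + 0.088(29.6) = 47.2928
Difference = 32.7400 − 47.2928 = -14.5528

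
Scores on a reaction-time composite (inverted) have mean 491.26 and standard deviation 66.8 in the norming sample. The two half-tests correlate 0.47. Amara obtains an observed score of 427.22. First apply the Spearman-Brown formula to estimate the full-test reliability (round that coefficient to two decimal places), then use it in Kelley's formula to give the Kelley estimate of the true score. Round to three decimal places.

Spearman-Brown: ρ = 2r/(1 + r) = 2(0.47)/(1 + 0.47) = 0.940/1.47 = 0.6395 → 0.64
T̂ = 0.64(427.22) + 0.36(491.26) = 273.4208 + 176.8536 = 450.2744 → 450.274

450.274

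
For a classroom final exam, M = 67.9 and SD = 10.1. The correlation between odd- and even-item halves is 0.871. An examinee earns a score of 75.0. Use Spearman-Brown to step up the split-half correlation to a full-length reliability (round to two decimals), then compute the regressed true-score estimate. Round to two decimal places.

Spearman-Brown: ρ = 2r/(1 + r) = 2(0.871)/(1 + 0.871) = 1.7420/1.871 = 0.9311 → 0.93
T̂ = ρX + (1 − ρ)μ
  = 0.93 × 75.0 + 0.07 × 67.9
  = 69.750 + 4.753
  = 74.503
  ≈ 74.50

74.50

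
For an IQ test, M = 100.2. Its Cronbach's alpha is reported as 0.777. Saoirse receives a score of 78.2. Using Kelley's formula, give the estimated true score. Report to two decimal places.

83.11

T̂ = ρX + (1 − ρ)μ
  = 0.777 × 78.2 + 0.223 × 100.2
  = 60.7614 + 22.3446
  = 83.106
  ≈ 83.11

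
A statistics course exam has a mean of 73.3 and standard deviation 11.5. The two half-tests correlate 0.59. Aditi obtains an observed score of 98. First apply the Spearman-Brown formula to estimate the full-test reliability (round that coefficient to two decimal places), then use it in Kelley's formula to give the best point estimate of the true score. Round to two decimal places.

91.58

Spearman-Brown: ρ = 2r/(1 + r) = 2(0.59)/(1 + 0.59) = 1.180/1.59 = 0.7421 → 0.74
T̂ = 0.74(98) + 0.26(73.3) = 72.52 + 19.058 = 91.578 → 91.58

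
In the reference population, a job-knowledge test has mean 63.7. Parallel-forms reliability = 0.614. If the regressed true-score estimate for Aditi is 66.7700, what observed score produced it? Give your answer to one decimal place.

68.7

T̂ = ρX + (1 − ρ)μ  ⇒  X = (T̂ − (1 − ρ)μ) / ρ
X = (66.7700 − 0.386 × 63.7) / 0.614 = (66.7700 − 24.5882) / 0.614 = 42.1818 / 0.614 = 68.700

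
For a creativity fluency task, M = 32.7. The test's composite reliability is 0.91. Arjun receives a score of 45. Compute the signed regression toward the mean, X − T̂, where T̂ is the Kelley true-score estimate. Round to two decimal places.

1.11

T̂ = ρX + (1 − ρ)μ
  = 0.91 × 45 + 0.09 × 32.7
  = 40.95 + 2.943
  = 43.8930
  ≈ 43.893
X − T̂ = 45 − 43.893 = 1.107 → 1.11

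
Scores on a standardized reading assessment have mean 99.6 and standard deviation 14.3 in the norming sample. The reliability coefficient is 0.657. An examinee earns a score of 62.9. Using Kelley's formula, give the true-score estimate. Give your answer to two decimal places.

75.49

T̂ = ρX + (1 − ρ)μ
  = 0.657 × 62.9 + 0.343 × 99.6
  = 41.3253 + 34.1628
  = 75.488
  ≈ 75.49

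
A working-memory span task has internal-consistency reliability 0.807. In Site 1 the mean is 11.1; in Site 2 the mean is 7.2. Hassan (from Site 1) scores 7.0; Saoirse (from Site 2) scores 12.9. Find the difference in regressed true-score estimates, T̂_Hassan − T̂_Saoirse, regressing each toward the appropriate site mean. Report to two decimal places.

-4.01

T̂_Hassan = 0.807(7.0) + 0.193(11.1) = 7.7913
T̂_Saoirse = 0.807(12.9) + 0.193(7.2) = 11.7999
Difference = 7.7913 − 11.7999 = -4.0086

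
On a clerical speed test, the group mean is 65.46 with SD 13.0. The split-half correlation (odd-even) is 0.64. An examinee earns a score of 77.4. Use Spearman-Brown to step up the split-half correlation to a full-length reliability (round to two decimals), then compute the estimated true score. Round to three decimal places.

74.773

Spearman-Brown: ρ = 2r/(1 + r) = 2(0.64)/(1 + 0.64) = 1.280/1.64 = 0.7805 → 0.78
T̂ = 0.78(77.4) + 0.22(65.46) = 60.372 + 14.4012 = 74.7732 → 74.773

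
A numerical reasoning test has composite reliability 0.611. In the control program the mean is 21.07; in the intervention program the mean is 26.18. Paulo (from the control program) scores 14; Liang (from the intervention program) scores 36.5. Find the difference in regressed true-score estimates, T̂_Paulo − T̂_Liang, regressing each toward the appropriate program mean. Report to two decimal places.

T̂_Paulo = 0.611(14) + 0.389(21.07) = 16.7502
T̂_Liang = 0.611(36.5) + 0.389(26.18) = 32.4855
Difference = 16.7502 − 32.4855 = -15.7353

-15.74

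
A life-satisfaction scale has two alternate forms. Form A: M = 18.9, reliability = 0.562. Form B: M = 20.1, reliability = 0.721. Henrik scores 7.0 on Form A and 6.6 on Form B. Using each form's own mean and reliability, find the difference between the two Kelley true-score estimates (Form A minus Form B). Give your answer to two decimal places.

T̂_A = 0.562(7.0) + 0.438(18.9) = 12.2122
T̂_B = 0.721(6.6) + 0.279(20.1) = 10.3665
T̂_A − T̂_B = 1.8457

1.85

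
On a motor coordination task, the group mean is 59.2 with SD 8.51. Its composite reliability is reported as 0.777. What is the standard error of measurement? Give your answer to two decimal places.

SEM = SD · √(1 − ρ) = 8.51 × √0.223 = 8.51 × 0.4722 = 4.019

4.02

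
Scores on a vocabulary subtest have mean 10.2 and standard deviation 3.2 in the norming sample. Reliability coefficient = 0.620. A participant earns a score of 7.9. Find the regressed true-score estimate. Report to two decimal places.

Regress the observed score toward the mean by the unreliability: T̂ = 0.620·7.9 + 0.380·10.2 = 4.8980 + 3.8760 = 8.774.

8.77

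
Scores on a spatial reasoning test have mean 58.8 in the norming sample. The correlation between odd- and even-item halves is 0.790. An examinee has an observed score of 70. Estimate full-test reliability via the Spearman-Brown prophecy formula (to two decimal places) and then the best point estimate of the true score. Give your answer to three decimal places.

Spearman-Brown: ρ = 2r/(1 + r) = 2(0.790)/(1 + 0.790) = 1.5800/1.790 = 0.8827 → 0.88
Weight the observed score by reliability and the mean by (1 − reliability): T̂ = 0.88·70 + 0.12·58.8 = 61.60 + 7.056 = 68.6560.

68.656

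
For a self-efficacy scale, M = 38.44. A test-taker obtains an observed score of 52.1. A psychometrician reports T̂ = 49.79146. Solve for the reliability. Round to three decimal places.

0.831

T̂ = ρX + (1 − ρ)μ  ⇒  T̂ − μ = ρ(X − μ)
ρ = (T̂ − μ)/(X − μ) = (49.79146 − 38.44) / (52.1 − 38.44) = 11.35146 / 13.66 = 0.83100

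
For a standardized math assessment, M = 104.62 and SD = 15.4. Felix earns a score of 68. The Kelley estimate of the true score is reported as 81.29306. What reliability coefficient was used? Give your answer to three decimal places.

0.637

T̂ = ρX + (1 − ρ)μ  ⇒  T̂ − μ = ρ(X − μ)
ρ = (T̂ − μ)/(X − μ) = (81.29306 − 104.62) / (68 − 104.62) = -23.32694 / -36.62 = 0.63700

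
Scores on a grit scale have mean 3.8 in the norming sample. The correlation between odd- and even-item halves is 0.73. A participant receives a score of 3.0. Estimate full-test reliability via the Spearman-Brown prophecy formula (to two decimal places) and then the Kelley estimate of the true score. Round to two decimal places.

3.13

Spearman-Brown: ρ = 2r/(1 + r) = 2(0.73)/(1 + 0.73) = 1.460/1.73 = 0.8439 → 0.84
T̂ = 0.84(3.0) + 0.16(3.8) = 2.520 + 0.608 = 3.128 → 3.13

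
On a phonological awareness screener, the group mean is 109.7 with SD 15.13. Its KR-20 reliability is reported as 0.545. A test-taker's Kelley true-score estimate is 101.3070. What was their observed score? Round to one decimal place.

T̂ = ρX + (1 − ρ)μ  ⇒  X = (T̂ − (1 − ρ)μ) / ρ
X = (101.3070 − 0.455 × 109.7) / 0.545 = (101.3070 − 49.9135) / 0.545 = 51.3935 / 0.545 = 94.300

94.3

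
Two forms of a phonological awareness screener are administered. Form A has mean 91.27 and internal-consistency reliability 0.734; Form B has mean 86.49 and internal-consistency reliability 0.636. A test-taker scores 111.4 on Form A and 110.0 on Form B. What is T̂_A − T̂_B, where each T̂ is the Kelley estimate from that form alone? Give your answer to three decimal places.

4.603

T̂_A = 0.734(111.4) + 0.266(91.27) = 106.04542
T̂_B = 0.636(110.0) + 0.364(86.49) = 101.44236
T̂_A − T̂_B = 4.60306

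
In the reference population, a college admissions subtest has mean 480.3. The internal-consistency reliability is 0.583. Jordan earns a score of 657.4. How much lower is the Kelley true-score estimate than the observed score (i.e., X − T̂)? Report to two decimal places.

73.85

T̂ = ρX + (1 − ρ)μ
  = 0.583 × 657.4 + 0.417 × 480.3
  = 383.2642 + 200.2851
  = 583.5493
  ≈ 583.549
X − T̂ = 657.4 − 583.549 = 73.851 → 73.85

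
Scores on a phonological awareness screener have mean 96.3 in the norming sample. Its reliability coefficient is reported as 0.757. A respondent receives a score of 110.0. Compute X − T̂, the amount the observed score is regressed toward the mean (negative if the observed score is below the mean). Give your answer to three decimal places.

3.329

Kelley's formula gives T̂ = 0.757·110.0 + 0.243·96.3 = 83.2700 + 23.4009 = 106.67090.
X − T̂ = 110.0 − 106.6709 = 3.3291 → 3.329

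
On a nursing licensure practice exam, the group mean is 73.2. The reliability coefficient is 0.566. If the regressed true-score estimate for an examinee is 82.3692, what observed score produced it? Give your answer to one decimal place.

89.4

T̂ = ρX + (1 − ρ)μ  ⇒  X = (T̂ − (1 − ρ)μ) / ρ
X = (82.3692 − 0.434 × 73.2) / 0.566 = (82.3692 − 31.7688) / 0.566 = 50.6004 / 0.566 = 89.400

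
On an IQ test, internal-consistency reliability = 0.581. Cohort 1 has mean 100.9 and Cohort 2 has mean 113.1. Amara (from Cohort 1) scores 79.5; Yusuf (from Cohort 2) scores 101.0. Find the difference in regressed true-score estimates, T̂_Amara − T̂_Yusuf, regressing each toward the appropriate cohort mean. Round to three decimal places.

-17.603

T̂_Amara = 0.581(79.5) + 0.419(100.9) = 88.46660
T̂_Yusuf = 0.581(101.0) + 0.419(113.1) = 106.06990
Difference = 88.46660 − 106.06990 = -17.60330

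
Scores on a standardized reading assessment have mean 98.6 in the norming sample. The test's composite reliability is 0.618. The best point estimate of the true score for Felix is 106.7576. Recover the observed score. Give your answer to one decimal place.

T̂ = ρX + (1 − ρ)μ  ⇒  X = (T̂ − (1 − ρ)μ) / ρ
X = (106.7576 − 0.382 × 98.6) / 0.618 = (106.7576 − 37.6652) / 0.618 = 69.0924 / 0.618 = 111.800

111.8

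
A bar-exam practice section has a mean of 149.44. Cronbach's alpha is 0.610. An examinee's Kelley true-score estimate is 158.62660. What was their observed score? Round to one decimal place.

T̂ = ρX + (1 − ρ)μ  ⇒  X = (T̂ − (1 − ρ)μ) / ρ
X = (158.62660 − 0.390 × 149.44) / 0.610 = (158.62660 − 58.28160) / 0.610 = 100.34500 / 0.610 = 164.500

164.5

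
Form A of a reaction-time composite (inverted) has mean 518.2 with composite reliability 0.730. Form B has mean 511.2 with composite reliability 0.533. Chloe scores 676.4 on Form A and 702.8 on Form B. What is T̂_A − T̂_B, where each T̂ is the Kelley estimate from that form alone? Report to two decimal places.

T̂_A = 0.730(676.4) + 0.270(518.2) = 633.6860
T̂_B = 0.533(702.8) + 0.467(511.2) = 613.3228
T̂_A − T̂_B = 20.3632

20.36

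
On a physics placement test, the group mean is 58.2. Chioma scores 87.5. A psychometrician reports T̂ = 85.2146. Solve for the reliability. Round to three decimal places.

0.922

T̂ = ρX + (1 − ρ)μ  ⇒  T̂ − μ = ρ(X − μ)
ρ = (T̂ − μ)/(X − μ) = (85.2146 − 58.2) / (87.5 − 58.2) = 27.0146 / 29.3 = 0.92200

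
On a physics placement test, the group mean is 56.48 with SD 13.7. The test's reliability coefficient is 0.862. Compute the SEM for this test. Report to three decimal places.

5.089

SEM = SD · √(1 − ρ) = 13.7 × √0.138 = 13.7 × 0.3715 = 5.0893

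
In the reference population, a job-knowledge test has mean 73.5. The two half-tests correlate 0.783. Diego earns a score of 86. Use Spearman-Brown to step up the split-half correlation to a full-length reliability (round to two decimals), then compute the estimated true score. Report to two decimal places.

84.50

Spearman-Brown: ρ = 2r/(1 + r) = 2(0.783)/(1 + 0.783) = 1.5660/1.783 = 0.8783 → 0.88
T̂ = 0.88(86) + 0.12(73.5) = 75.68 + 8.820 = 84.500 → 84.50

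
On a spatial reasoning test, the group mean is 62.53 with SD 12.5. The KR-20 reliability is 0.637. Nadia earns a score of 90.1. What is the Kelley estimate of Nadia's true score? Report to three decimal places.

80.092

T̂ = ρX + (1 − ρ)μ
  = 0.637 × 90.1 + 0.363 × 62.53
  = 57.3937 + 22.69839
  = 80.0921
  ≈ 80.092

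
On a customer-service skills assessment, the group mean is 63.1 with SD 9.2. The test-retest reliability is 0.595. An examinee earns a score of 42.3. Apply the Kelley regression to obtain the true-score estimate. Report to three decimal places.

T̂ = 0.595(42.3) + 0.405(63.1) = 25.1685 + 25.5555 = 50.7240 → 50.724

50.724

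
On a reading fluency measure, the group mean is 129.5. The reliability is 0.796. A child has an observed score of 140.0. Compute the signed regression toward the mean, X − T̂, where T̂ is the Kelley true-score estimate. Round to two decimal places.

T̂ = ρX + (1 − ρ)μ
  = 0.796 × 140.0 + 0.204 × 129.5
  = 111.4400 + 26.4180
  = 137.8580
  ≈ 137.858
X − T̂ = 140.0 − 137.858 = 2.142 → 2.14

2.14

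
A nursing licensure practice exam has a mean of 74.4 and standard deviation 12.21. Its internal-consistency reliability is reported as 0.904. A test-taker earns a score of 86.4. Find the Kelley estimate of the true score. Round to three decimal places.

85.248

T̂ = 0.904(86.4) + 0.096(74.4) = 78.1056 + 7.1424 = 85.2480 → 85.248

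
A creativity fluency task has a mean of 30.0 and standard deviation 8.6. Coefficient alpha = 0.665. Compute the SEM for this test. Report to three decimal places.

SEM = SD · √(1 − ρ) = 8.6 × √0.335 = 8.6 × 0.5788 = 4.9776

4.978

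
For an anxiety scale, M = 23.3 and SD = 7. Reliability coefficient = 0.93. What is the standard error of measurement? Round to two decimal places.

1.85

SEM = SD · √(1 − ρ) = 7 × √0.07 = 7 × 0.2646 = 1.852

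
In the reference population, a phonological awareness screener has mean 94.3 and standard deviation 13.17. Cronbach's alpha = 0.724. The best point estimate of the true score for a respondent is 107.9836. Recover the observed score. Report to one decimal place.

113.2

T̂ = ρX + (1 − ρ)μ  ⇒  X = (T̂ − (1 − ρ)μ) / ρ
X = (107.9836 − 0.276 × 94.3) / 0.724 = (107.9836 − 26.0268) / 0.724 = 81.9568 / 0.724 = 113.200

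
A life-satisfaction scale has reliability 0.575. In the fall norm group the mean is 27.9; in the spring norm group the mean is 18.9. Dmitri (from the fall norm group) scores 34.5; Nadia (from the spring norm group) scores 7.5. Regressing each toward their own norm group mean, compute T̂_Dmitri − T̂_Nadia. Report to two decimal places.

19.35

T̂_Dmitri = 0.575(34.5) + 0.425(27.9) = 31.6950
T̂_Nadia = 0.575(7.5) + 0.425(18.9) = 12.3450
Difference = 31.6950 − 12.3450 = 19.3500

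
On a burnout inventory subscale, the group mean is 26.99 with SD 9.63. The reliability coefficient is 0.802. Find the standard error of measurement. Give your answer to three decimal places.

SEM = SD · √(1 − ρ) = 9.63 × √0.198 = 9.63 × 0.4450 = 4.2851

4.285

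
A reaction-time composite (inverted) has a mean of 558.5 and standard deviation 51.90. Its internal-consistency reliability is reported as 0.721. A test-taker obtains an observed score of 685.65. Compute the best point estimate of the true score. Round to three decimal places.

T̂ = ρX + (1 − ρ)μ
  = 0.721 × 685.65 + 0.279 × 558.5
  = 494.35365 + 155.8215
  = 650.1752
  ≈ 650.175

650.175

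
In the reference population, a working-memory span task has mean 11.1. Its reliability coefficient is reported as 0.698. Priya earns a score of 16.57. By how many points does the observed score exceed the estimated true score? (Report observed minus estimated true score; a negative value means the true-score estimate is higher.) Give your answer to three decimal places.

T̂ = ρX + (1 − ρ)μ
  = 0.698 × 16.57 + 0.302 × 11.1
  = 11.56586 + 3.3522
  = 14.91806
  ≈ 14.9181
X − T̂ = 16.57 − 14.9181 = 1.6519 → 1.652

1.652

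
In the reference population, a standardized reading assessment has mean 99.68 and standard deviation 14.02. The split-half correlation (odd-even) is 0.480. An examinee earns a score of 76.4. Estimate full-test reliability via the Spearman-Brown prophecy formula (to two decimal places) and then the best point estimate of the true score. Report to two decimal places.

84.55

Spearman-Brown: ρ = 2r/(1 + r) = 2(0.480)/(1 + 0.480) = 0.9600/1.480 = 0.6486 → 0.65
T̂ = 0.65(76.4) + 0.35(99.68) = 49.660 + 34.8880 = 84.548 → 84.55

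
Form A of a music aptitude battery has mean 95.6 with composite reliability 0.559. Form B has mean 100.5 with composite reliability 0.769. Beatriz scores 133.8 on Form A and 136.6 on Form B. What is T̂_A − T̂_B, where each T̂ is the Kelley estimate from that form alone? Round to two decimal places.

-11.31

T̂_A = 0.559(133.8) + 0.441(95.6) = 116.9538
T̂_B = 0.769(136.6) + 0.231(100.5) = 128.2609
T̂_A − T̂_B = -11.3071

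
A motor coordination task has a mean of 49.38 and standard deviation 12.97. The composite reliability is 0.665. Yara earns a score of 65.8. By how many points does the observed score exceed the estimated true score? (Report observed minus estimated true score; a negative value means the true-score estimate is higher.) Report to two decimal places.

5.50

T̂ = 0.665(65.8) + 0.335(49.38) = 43.7570 + 16.54230 = 60.2993 → 60.299
X − T̂ = 65.8 − 60.299 = 5.501 → 5.50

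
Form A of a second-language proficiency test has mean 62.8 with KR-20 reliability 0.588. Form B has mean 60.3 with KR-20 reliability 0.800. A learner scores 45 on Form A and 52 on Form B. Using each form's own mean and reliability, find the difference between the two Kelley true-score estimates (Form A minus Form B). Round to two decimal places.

T̂_A = 0.588(45) + 0.412(62.8) = 52.3336
T̂_B = 0.800(52) + 0.200(60.3) = 53.6600
T̂_A − T̂_B = -1.3264

-1.33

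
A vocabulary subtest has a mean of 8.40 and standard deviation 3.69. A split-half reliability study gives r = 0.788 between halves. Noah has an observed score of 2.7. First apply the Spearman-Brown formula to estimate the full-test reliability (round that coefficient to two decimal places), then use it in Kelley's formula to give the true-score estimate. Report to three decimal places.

3.384

Spearman-Brown: ρ = 2r/(1 + r) = 2(0.788)/(1 + 0.788) = 1.5760/1.788 = 0.8814 → 0.88
T̂ = ρX + (1 − ρ)μ
  = 0.88 × 2.7 + 0.12 × 8.40
  = 2.376 + 1.0080
  = 3.3840
  ≈ 3.384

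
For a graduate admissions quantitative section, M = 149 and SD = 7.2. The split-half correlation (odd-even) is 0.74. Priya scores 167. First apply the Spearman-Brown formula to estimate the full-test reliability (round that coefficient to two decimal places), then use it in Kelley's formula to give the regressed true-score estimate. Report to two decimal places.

164.30

Spearman-Brown: ρ = 2r/(1 + r) = 2(0.74)/(1 + 0.74) = 1.480/1.74 = 0.8506 → 0.85
Kelley's formula gives T̂ = 0.85·167 + 0.15·149 = 141.95 + 22.35 = 164.300.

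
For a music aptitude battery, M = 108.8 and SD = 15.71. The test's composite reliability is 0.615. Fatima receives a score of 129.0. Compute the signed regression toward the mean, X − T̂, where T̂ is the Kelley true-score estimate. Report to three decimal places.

Weight the observed score by reliability and the mean by (1 − reliability): T̂ = 0.615·129.0 + 0.385·108.8 = 79.3350 + 41.8880 = 121.22300.
X − T̂ = 129.0 − 121.2230 = 7.7770 → 7.777

7.777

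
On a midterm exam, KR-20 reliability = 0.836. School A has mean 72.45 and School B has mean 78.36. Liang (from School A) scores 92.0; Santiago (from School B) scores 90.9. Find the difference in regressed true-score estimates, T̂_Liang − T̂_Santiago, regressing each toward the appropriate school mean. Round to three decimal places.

-0.050

T̂_Liang = 0.836(92.0) + 0.164(72.45) = 88.79380
T̂_Santiago = 0.836(90.9) + 0.164(78.36) = 88.84344
Difference = 88.79380 − 88.84344 = -0.04964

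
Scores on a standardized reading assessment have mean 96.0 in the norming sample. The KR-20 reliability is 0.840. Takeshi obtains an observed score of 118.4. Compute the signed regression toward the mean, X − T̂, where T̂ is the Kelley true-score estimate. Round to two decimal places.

T̂ = 0.840(118.4) + 0.160(96.0) = 99.4560 + 15.3600 = 114.8160 → 114.816
X − T̂ = 118.4 − 114.816 = 3.584 → 3.58

3.58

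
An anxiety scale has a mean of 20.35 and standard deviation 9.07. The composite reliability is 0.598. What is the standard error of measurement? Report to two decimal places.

5.75

SEM = SD · √(1 − ρ) = 9.07 × √0.402 = 9.07 × 0.6340 = 5.751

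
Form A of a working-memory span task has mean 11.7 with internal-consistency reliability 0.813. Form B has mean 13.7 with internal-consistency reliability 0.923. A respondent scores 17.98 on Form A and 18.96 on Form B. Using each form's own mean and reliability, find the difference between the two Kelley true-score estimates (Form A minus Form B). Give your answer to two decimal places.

-1.75

T̂_A = 0.813(17.98) + 0.187(11.7) = 16.8056
T̂_B = 0.923(18.96) + 0.077(13.7) = 18.5550
T̂_A − T̂_B = -1.7493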